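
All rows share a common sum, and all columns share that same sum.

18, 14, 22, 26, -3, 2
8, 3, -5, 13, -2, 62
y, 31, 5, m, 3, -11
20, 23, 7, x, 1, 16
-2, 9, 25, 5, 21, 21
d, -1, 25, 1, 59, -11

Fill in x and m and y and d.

x = 12, m = 22, y = 29, d = 6

Rows 1 and 2 both sum to 79, so that's the common total.
Row 6: -1 + 25 + 1 + 59 − 11 = 73, so its missing entry is 79 − 73 = 6.
Row 4: 20 + 23 + 7 + 1 + 16 = 67, so its missing entry is 79 − 67 = 12.
Column 4: 26 + 13 + 12 + 5 + 1 = 57, so its missing entry is 79 − 57 = 22.
Row 3: 31 + 5 + 22 + 3 − 11 = 50, so its missing entry is 79 − 50 = 29.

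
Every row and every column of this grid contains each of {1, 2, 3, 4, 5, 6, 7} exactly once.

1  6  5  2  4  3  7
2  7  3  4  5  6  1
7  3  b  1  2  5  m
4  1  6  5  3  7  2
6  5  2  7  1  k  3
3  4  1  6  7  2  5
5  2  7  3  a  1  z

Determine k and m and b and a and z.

Cell (7,5): column 5 already has {1, 2, 3, 4, 5, 7} → 6.
For row 5, column 6: row 5 already has {1, 2, 3, 5, 6, 7}; that leaves 4.
Cell (3,3): column 3 already has {1, 2, 3, 5, 6, 7} → 4.
For row 3, column 7: row 3 already has {1, 2, 3, 4, 5, 7}; that leaves 6.
Cell (7,7): row 7 already has {1, 2, 3, 5, 6, 7} → 4.

k = 4, m = 6, b = 4, a = 6, z = 4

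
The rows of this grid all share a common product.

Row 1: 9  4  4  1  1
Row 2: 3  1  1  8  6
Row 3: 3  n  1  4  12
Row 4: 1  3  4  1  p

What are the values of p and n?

p = 12, n = 1

Rows 1 and 2 each multiply to 144, so every row has product 144.
Row 4: 1×3×4×1 = 12, so the missing entry is 144 ÷ 12 = 12.
Row 3: 3×1×4×12 = 144, so the missing entry is 144 ÷ 144 = 1.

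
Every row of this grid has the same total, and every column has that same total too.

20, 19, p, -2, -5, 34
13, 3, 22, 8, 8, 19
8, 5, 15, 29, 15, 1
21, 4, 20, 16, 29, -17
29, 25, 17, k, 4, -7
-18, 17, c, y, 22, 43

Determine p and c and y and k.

p = 7, c = -8, y = 17, k = 5

Rows 2 and 3 both sum to 73, so that's the common total.
Row 1 has 20 + 19 − 2 − 5 + 34 = 66; the blank must be 73 − 66 = 7.
Row 5 has 29 + 25 + 17 + 4 − 7 = 68; the blank must be 73 − 68 = 5.
Column 4 has -2 + 8 + 29 + 16 + 5 = 56; the blank must be 73 − 56 = 17.
Row 6 has -18 + 17 + 17 + 22 + 43 = 81; the blank must be 73 − 81 = -8.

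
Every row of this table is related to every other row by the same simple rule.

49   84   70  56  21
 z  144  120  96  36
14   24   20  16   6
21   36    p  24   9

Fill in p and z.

p = 30, z = 84

Each row is a constant multiple of every other row — this is a multiplication table with the headers hidden.
Row 4 is 36/84 = 3/7 times row 1, so its entry in column 3 is 70 × 3/7 = 30.
Row 2 is 144/84 = 12/7 times row 1, so its entry in column 1 is 49 × 12/7 = 84.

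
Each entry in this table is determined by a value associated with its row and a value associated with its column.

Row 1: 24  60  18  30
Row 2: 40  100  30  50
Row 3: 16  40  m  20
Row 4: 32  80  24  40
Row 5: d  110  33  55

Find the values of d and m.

d = 44, m = 12

Each row is a constant multiple of every other row — this is a multiplication table with the headers hidden.
Row 5 is 55/30 = 11/6 times row 1, so its entry in column 1 is 24 × 11/6 = 44.
Row 3 is 20/30 = 2/3 times row 1, so its entry in column 3 is 18 × 2/3 = 12.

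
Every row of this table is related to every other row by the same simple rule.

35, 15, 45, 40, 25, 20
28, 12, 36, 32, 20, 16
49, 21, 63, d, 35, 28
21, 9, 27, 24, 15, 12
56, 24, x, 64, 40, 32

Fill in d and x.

Each row is a constant multiple of every other row — this is a multiplication table with the headers hidden.
Row 3 is 28/20 = 7/5 times row 1, so its entry in column 4 is 40 × 7/5 = 56.
Row 5 is 32/20 = 8/5 times row 1, so its entry in column 3 is 45 × 8/5 = 72.

d = 56, x = 72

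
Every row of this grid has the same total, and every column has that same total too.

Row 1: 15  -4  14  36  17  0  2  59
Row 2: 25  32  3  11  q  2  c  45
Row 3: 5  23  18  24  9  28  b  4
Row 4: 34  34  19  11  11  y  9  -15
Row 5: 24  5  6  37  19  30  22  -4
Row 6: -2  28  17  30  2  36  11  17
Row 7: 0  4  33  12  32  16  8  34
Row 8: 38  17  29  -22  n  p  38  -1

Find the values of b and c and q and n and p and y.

Rows 1 and 5 both sum to 139, so that's the common total.
Row 3: 5 + 23 + 18 + 24 + 9 + 28 + 4 = 111, so its missing entry is 139 − 111 = 28.
Column 7: 2 + 28 + 9 + 22 + 11 + 8 + 38 = 118, so its missing entry is 139 − 118 = 21.
Row 2: 25 + 32 + 3 + 11 + 2 + 21 + 45 = 139, so its missing entry is 139 − 139 = 0.
Column 5: 17 + 0 + 9 + 11 + 19 + 2 + 32 = 90, so its missing entry is 139 − 90 = 49.
Row 8: 38 + 17 + 29 − 22 + 49 + 38 − 1 = 148, so its missing entry is 139 − 148 = -9.
Row 4: 34 + 34 + 19 + 11 + 11 + 9 − 15 = 103, so its missing entry is 139 − 103 = 36.

b = 28, c = 21, q = 0, n = 49, p = -9, y = 36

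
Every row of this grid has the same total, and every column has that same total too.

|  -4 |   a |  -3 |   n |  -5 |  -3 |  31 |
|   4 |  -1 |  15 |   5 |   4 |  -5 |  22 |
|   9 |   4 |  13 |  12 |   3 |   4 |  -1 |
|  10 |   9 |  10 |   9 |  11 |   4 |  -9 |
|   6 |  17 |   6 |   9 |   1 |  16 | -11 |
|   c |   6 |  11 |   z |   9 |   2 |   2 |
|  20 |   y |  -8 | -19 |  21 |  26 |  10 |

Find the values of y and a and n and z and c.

Rows 2 and 3 both sum to 44, so that's the common total.
Row 7: 20 − 8 − 19 + 21 + 26 + 10 = 50, so its missing entry is 44 − 50 = -6.
Column 2: -1 + 4 + 9 + 17 + 6 − 6 = 29, so its missing entry is 44 − 29 = 15.
Row 1: -4 + 15 − 3 − 5 − 3 + 31 = 31, so its missing entry is 44 − 31 = 13.
Column 1: -4 + 4 + 9 + 10 + 6 + 20 = 45, so its missing entry is 44 − 45 = -1.
Row 6: -1 + 6 + 11 + 9 + 2 + 2 = 29, so its missing entry is 44 − 29 = 15.

y = -6, a = 15, n = 13, z = 15, c = -1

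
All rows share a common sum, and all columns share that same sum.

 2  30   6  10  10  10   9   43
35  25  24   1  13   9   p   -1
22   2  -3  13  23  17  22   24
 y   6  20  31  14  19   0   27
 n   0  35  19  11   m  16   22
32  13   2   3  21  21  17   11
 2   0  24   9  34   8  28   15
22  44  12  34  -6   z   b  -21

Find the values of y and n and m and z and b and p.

y = 3, n = 2, m = 15, z = 21, b = 14, p = 14

Rows 1 and 3 both sum to 120, so that's the common total.
The known cells in row 4 total 117, leaving 120 − 117 = 3 for the blank.
The known cells in column 1 total 118, leaving 120 − 118 = 2 for the blank.
The known cells in row 5 total 105, leaving 120 − 105 = 15 for the blank.
The known cells in row 2 total 106, leaving 120 − 106 = 14 for the blank.
The known cells in column 7 total 106, leaving 120 − 106 = 14 for the blank.
The known cells in row 8 total 99, leaving 120 − 99 = 21 for the blank.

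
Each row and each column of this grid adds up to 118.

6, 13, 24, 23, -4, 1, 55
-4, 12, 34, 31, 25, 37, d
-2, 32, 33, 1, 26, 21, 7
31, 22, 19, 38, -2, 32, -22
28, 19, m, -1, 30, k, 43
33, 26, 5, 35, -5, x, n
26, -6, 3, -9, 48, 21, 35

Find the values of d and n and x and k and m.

d = -17, n = 17, x = 7, k = -1, m = 0

Column 3 has 24 + 34 + 33 + 19 + 5 + 3 = 118; the blank must be 118 − 118 = 0.
Row 5 has 28 + 19 + 0 − 1 + 30 + 43 = 119; the blank must be 118 − 119 = -1.
Column 6 has 1 + 37 + 21 + 32 − 1 + 21 = 111; the blank must be 118 − 111 = 7.
Row 6 has 33 + 26 + 5 + 35 − 5 + 7 = 101; the blank must be 118 − 101 = 17.
Row 2 has -4 + 12 + 34 + 31 + 25 + 37 = 135; the blank must be 118 − 135 = -17.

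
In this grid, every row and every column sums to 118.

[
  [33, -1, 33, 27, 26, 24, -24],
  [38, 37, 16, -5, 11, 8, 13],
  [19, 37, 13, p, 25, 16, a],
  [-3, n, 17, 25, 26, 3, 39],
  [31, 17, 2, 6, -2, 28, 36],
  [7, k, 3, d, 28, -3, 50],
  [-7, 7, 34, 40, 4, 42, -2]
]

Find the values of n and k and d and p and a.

n = 11, k = 10, d = 23, p = 2, a = 6

The known cells in row 4 total 107, leaving 118 − 107 = 11 for the blank.
The known cells in column 2 total 108, leaving 118 − 108 = 10 for the blank.
The known cells in column 7 total 112, leaving 118 − 112 = 6 for the blank.
The known cells in row 3 total 116, leaving 118 − 116 = 2 for the blank.
The known cells in row 6 total 95, leaving 118 − 95 = 23 for the blank.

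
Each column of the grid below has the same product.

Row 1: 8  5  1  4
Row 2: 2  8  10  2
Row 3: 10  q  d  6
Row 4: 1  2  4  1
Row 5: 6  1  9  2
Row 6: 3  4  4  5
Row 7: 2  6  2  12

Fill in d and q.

Columns 1 and 4 each multiply to 5760, so every column has product 5760.
Column 3: 1×10×4×9×4×2 = 2880, so the missing entry is 5760 ÷ 2880 = 2.
Column 2: 5×8×2×1×4×6 = 1920, so the missing entry is 5760 ÷ 1920 = 3.

d = 2, q = 3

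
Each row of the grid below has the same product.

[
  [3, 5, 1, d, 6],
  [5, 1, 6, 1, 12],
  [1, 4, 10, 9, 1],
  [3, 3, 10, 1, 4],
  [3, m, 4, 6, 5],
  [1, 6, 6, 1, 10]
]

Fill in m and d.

Rows 3 and 6 each multiply to 360, so every row has product 360.
Row 5: 3×4×6×5 = 360, so the missing entry is 360 ÷ 360 = 1.
Row 1: 3×5×1×6 = 90, so the missing entry is 360 ÷ 90 = 4.

m = 1, d = 4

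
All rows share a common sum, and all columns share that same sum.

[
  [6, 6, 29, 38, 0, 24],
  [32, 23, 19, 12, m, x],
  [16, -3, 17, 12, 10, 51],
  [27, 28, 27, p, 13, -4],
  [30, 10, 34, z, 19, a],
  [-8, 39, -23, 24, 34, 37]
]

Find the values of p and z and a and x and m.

p = 12, z = 5, a = 5, x = -10, m = 27

Rows 1 and 3 both sum to 103, so that's the common total.
The known cells in column 5 total 76, leaving 103 − 76 = 27 for the blank.
The known cells in row 2 total 113, leaving 103 − 113 = -10 for the blank.
The known cells in column 6 total 98, leaving 103 − 98 = 5 for the blank.
The known cells in row 5 total 98, leaving 103 − 98 = 5 for the blank.
The known cells in row 4 total 91, leaving 103 − 91 = 12 for the blank.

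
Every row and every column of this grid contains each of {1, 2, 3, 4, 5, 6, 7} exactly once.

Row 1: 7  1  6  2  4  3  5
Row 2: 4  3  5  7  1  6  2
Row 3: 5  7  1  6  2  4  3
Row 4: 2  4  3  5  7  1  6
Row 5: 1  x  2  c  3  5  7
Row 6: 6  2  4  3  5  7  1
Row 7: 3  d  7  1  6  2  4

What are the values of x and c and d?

x = 6, c = 4, d = 5

At (row 7, col 2): row 7 already has {1, 2, 3, 4, 6, 7}, so the value is 5.
For row 5, column 2: column 2 already has {1, 2, 3, 4, 5, 7}; that leaves 6.
For row 5, column 4: row 5 already has {1, 2, 3, 5, 6, 7}; that leaves 4.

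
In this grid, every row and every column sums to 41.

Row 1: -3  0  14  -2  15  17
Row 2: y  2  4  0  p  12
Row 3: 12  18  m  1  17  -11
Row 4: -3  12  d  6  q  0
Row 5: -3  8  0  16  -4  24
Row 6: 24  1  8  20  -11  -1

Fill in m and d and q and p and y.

m = 4, d = 11, q = 15, p = 9, y = 14

The known cells in row 3 total 37, leaving 41 − 37 = 4 for the blank.
The known cells in column 1 total 27, leaving 41 − 27 = 14 for the blank.
The known cells in row 2 total 32, leaving 41 − 32 = 9 for the blank.
The known cells in column 5 total 26, leaving 41 − 26 = 15 for the blank.
The known cells in row 4 total 30, leaving 41 − 30 = 11 for the blank.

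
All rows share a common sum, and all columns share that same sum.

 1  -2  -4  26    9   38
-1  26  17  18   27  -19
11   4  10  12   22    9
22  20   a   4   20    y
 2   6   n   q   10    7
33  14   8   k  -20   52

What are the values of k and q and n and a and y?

Rows 1 and 2 both sum to 68, so that's the common total.
The known cells in row 6 total 87, leaving 68 − 87 = -19 for the blank.
The known cells in column 4 total 41, leaving 68 − 41 = 27 for the blank.
The known cells in row 5 total 52, leaving 68 − 52 = 16 for the blank.
The known cells in column 3 total 47, leaving 68 − 47 = 21 for the blank.
The known cells in row 4 total 87, leaving 68 − 87 = -19 for the blank.

k = -19, q = 27, n = 16, a = 21, y = -19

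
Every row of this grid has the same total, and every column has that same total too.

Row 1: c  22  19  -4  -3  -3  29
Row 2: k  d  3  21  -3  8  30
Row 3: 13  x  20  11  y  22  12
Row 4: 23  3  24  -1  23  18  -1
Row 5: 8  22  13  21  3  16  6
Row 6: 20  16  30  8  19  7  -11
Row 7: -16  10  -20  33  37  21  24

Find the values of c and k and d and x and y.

Rows 4 and 5 both sum to 89, so that's the common total.
The known cells in column 5 total 76, leaving 89 − 76 = 13 for the blank.
The known cells in row 3 total 91, leaving 89 − 91 = -2 for the blank.
The known cells in row 1 total 60, leaving 89 − 60 = 29 for the blank.
The known cells in column 2 total 71, leaving 89 − 71 = 18 for the blank.
The known cells in row 2 total 77, leaving 89 − 77 = 12 for the blank.

c = 29, k = 12, d = 18, x = -2, y = 13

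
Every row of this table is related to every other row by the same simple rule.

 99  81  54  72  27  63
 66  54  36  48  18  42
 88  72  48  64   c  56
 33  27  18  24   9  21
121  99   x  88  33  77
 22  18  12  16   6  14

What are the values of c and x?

Each row is a constant multiple of every other row — this is a multiplication table with the headers hidden.
Row 3 is 56/63 = 8/9 times row 1, so its entry in column 5 is 27 × 8/9 = 24.
Row 5 is 77/63 = 11/9 times row 1, so its entry in column 3 is 54 × 11/9 = 66.

c = 24, x = 66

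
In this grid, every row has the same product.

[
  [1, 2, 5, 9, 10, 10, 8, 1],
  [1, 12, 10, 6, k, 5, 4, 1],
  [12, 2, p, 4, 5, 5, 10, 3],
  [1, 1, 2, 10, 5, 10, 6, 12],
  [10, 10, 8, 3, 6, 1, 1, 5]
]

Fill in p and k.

p = 1, k = 5

Rows 4 and 5 each multiply to 72000, so every row has product 72000.
Row 3: 12×2×4×5×5×10×3 = 72000, so the missing entry is 72000 ÷ 72000 = 1.
Row 2: 1×12×10×6×5×4×1 = 14400, so the missing entry is 72000 ÷ 14400 = 5.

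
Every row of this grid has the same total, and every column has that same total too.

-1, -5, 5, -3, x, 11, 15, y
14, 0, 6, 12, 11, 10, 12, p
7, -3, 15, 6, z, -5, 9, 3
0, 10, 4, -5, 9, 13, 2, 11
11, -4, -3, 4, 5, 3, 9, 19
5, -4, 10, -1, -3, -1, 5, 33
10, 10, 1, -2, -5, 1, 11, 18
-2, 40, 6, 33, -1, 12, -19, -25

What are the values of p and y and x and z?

Rows 4 and 5 both sum to 44, so that's the common total.
Row 2: 14 + 0 + 6 + 12 + 11 + 10 + 12 = 65, so its missing entry is 44 − 65 = -21.
Column 8: -21 + 3 + 11 + 19 + 33 + 18 − 25 = 38, so its missing entry is 44 − 38 = 6.
Row 1: -1 − 5 + 5 − 3 + 11 + 15 + 6 = 28, so its missing entry is 44 − 28 = 16.
Row 3: 7 − 3 + 15 + 6 − 5 + 9 + 3 = 32, so its missing entry is 44 − 32 = 12.

p = -21, y = 6, x = 16, z = 12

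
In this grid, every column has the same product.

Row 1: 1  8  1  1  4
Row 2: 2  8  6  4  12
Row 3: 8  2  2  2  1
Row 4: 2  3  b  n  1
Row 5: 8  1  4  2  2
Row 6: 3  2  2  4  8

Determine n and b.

Columns 1 and 2 each multiply to 768, so every column has product 768.
Column 4: 1×4×2×2×4 = 64, so the missing entry is 768 ÷ 64 = 12.
Column 3: 1×6×2×4×2 = 96, so the missing entry is 768 ÷ 96 = 8.

n = 12, b = 8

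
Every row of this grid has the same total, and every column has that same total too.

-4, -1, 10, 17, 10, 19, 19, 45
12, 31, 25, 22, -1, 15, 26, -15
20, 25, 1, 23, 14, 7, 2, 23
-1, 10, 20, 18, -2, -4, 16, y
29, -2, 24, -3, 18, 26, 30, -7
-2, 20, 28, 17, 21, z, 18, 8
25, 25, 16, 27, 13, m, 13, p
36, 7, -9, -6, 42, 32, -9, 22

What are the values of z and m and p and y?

z = 5, m = 15, p = -19, y = 58

Rows 1 and 2 both sum to 115, so that's the common total.
The known cells in row 4 total 57, leaving 115 − 57 = 58 for the blank.
The known cells in column 8 total 134, leaving 115 − 134 = -19 for the blank.
The known cells in row 6 total 110, leaving 115 − 110 = 5 for the blank.
The known cells in row 7 total 100, leaving 115 − 100 = 15 for the blank.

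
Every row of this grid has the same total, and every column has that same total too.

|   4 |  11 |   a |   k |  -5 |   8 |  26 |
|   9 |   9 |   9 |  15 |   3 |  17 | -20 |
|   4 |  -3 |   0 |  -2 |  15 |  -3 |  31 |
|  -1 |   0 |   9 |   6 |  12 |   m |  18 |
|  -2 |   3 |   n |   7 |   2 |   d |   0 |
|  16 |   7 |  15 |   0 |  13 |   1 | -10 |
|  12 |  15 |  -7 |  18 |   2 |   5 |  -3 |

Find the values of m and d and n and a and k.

m = -2, d = 16, n = 16, a = 0, k = -2

Rows 2 and 3 both sum to 42, so that's the common total.
Column 4 has 15 − 2 + 6 + 7 + 0 + 18 = 44; the blank must be 42 − 44 = -2.
Row 1 has 4 + 11 − 2 − 5 + 8 + 26 = 42; the blank must be 42 − 42 = 0.
Column 3 has 0 + 9 + 0 + 9 + 15 − 7 = 26; the blank must be 42 − 26 = 16.
Row 5 has -2 + 3 + 16 + 7 + 2 + 0 = 26; the blank must be 42 − 26 = 16.
Row 4 has -1 + 0 + 9 + 6 + 12 + 18 = 44; the blank must be 42 − 44 = -2.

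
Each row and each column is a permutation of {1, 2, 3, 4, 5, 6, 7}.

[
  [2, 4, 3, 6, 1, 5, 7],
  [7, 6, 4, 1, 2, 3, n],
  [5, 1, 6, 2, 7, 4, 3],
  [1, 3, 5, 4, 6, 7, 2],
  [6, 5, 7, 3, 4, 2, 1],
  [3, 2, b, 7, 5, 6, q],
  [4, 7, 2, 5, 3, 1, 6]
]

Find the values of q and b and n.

At (row 2, col 7): row 2 already has {1, 2, 3, 4, 6, 7}, so the value is 5.
At (row 6, col 7): column 7 already has {1, 2, 3, 5, 6, 7}, so the value is 4.
Cell (6,3): row 6 already has {2, 3, 4, 5, 6, 7} → 1.

q = 4, b = 1, n = 5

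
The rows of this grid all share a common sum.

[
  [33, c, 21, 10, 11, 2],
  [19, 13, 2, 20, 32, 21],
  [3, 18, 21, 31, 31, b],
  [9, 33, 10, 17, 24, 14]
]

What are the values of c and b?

Rows 2 and 4 both add up to 107, so every row sums to 107.
Row 1: 33 + 21 + 10 + 11 + 2 = 77, so the missing entry is 107 − 77 = 30.
Row 3: 3 + 18 + 21 + 31 + 31 = 104, so the missing entry is 107 − 104 = 3.

c = 30, b = 3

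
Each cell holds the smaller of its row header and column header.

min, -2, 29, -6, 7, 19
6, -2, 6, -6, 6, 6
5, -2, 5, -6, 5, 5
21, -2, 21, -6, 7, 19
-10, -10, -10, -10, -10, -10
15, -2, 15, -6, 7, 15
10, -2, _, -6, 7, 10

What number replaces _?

min(10, 29) = 10.

10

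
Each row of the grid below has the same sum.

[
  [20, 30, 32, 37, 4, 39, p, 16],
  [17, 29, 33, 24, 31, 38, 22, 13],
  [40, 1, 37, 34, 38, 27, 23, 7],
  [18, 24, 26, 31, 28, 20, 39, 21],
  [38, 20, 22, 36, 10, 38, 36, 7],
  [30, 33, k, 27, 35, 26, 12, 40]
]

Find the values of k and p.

Row 3 sums to 207 and so does row 4; that's the common total.
In row 6 the known cells total 203, leaving 207 − 203 = 4.
In row 1 the known cells total 178, leaving 207 − 178 = 29.

k = 4, p = 29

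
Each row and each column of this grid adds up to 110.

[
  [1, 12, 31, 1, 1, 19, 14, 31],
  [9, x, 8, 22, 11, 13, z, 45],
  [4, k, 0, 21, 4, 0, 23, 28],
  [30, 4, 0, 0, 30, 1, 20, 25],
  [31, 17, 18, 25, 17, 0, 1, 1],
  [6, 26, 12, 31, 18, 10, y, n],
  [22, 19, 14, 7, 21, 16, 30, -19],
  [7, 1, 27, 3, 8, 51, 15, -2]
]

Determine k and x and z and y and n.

Row 3: 4 + 0 + 21 + 4 + 0 + 23 + 28 = 80, so its missing entry is 110 − 80 = 30.
Column 2: 12 + 30 + 4 + 17 + 26 + 19 + 1 = 109, so its missing entry is 110 − 109 = 1.
Column 8: 31 + 45 + 28 + 25 + 1 − 19 − 2 = 109, so its missing entry is 110 − 109 = 1.
Row 6: 6 + 26 + 12 + 31 + 18 + 10 + 1 = 104, so its missing entry is 110 − 104 = 6.
Row 2: 9 + 1 + 8 + 22 + 11 + 13 + 45 = 109, so its missing entry is 110 − 109 = 1.

k = 30, x = 1, z = 1, y = 6, n = 1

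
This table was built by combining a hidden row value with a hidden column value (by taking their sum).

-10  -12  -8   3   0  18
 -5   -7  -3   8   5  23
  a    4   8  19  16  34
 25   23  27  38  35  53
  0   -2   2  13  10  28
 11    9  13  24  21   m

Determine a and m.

a = 6, m = 39

The difference between any two rows is the same in every column — this is an addition table with the headers hidden.
Row 3 minus row 1 is 19 − 3 = 16, so its entry in column 1 is -10 + 16 = 6.
Row 6 minus row 1 is 24 − 3 = 21, so its entry in column 6 is 18 + 21 = 39.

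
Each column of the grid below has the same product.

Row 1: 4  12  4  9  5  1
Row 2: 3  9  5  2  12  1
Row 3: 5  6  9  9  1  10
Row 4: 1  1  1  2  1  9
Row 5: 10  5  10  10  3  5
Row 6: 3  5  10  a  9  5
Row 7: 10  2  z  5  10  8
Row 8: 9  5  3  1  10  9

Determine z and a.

Columns 1 and 6 each multiply to 162000, so every column has product 162000.
Column 3: 4×5×9×1×10×10×3 = 54000, so the missing entry is 162000 ÷ 54000 = 3.
Column 4: 9×2×9×2×10×5×1 = 16200, so the missing entry is 162000 ÷ 16200 = 10.

z = 3, a = 10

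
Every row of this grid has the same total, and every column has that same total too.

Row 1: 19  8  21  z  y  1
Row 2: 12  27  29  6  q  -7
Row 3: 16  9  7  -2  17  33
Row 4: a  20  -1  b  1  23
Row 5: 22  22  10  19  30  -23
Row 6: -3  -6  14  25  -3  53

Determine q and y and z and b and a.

q = 13, y = 22, z = 9, b = 23, a = 14

Rows 3 and 5 both sum to 80, so that's the common total.
Row 2: 12 + 27 + 29 + 6 − 7 = 67, so its missing entry is 80 − 67 = 13.
Column 5: 13 + 17 + 1 + 30 − 3 = 58, so its missing entry is 80 − 58 = 22.
Row 1: 19 + 8 + 21 + 22 + 1 = 71, so its missing entry is 80 − 71 = 9.
Column 1: 19 + 12 + 16 + 22 − 3 = 66, so its missing entry is 80 − 66 = 14.
Row 4: 14 + 20 − 1 + 1 + 23 = 57, so its missing entry is 80 − 57 = 23.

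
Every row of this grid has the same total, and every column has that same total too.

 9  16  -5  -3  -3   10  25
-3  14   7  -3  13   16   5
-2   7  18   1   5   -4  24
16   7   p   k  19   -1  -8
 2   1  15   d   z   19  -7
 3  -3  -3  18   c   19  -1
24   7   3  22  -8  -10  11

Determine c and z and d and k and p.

c = 16, z = 7, d = 12, k = 2, p = 14

Rows 1 and 2 both sum to 49, so that's the common total.
The known cells in row 6 total 33, leaving 49 − 33 = 16 for the blank.
The known cells in column 5 total 42, leaving 49 − 42 = 7 for the blank.
The known cells in row 5 total 37, leaving 49 − 37 = 12 for the blank.
The known cells in column 4 total 47, leaving 49 − 47 = 2 for the blank.
The known cells in row 4 total 35, leaving 49 − 35 = 14 for the blank.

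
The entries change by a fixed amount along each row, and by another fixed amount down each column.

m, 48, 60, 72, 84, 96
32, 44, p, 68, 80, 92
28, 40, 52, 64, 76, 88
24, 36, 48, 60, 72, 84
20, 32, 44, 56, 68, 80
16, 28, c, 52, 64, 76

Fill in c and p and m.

Along each row the entries change by 12 per step; down each column they change by -4.
Row 6: from 16 at column 1, stepping by 12 to column 3 gives 40.
Row 2: from 32 at column 1, stepping by 12 to column 3 gives 56.
Row 1: from 48 at column 2, stepping by 12 to column 1 gives 36.

c = 40, p = 56, m = 36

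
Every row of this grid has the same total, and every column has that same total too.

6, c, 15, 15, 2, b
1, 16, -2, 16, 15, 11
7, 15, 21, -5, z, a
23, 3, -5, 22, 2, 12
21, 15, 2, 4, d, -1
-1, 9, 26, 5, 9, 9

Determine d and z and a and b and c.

d = 16, z = 13, a = 6, b = 20, c = -1

Rows 2 and 4 both sum to 57, so that's the common total.
The known cells in row 5 total 41, leaving 57 − 41 = 16 for the blank.
The known cells in column 2 total 58, leaving 57 − 58 = -1 for the blank.
The known cells in column 5 total 44, leaving 57 − 44 = 13 for the blank.
The known cells in row 1 total 37, leaving 57 − 37 = 20 for the blank.
The known cells in row 3 total 51, leaving 57 − 51 = 6 for the blank.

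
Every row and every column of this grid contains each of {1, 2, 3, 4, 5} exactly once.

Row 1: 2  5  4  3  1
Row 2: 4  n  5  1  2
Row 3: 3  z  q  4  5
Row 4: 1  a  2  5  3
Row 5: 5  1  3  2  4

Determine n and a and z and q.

For row 4, column 2: row 4 already has {1, 2, 3, 5}; that leaves 4.
Cell (2,2): row 2 already has {1, 2, 4, 5} → 3.
Cell (3,2): column 2 already has {1, 3, 4, 5} → 2.
At (row 3, col 3): row 3 already has {2, 3, 4, 5}, so the value is 1.

n = 3, a = 4, z = 2, q = 1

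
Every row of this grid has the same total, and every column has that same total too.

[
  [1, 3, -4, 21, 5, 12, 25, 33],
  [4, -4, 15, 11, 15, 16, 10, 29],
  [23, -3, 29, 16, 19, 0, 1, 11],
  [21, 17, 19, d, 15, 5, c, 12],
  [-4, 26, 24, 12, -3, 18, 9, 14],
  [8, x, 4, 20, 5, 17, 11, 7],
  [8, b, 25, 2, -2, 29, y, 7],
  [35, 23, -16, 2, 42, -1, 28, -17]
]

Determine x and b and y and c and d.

Rows 1 and 2 both sum to 96, so that's the common total.
Row 6: 8 + 4 + 20 + 5 + 17 + 11 + 7 = 72, so its missing entry is 96 − 72 = 24.
Column 2: 3 − 4 − 3 + 17 + 26 + 24 + 23 = 86, so its missing entry is 96 − 86 = 10.
Column 4: 21 + 11 + 16 + 12 + 20 + 2 + 2 = 84, so its missing entry is 96 − 84 = 12.
Row 4: 21 + 17 + 19 + 12 + 15 + 5 + 12 = 101, so its missing entry is 96 − 101 = -5.
Row 7: 8 + 10 + 25 + 2 − 2 + 29 + 7 = 79, so its missing entry is 96 − 79 = 17.

x = 24, b = 10, y = 17, c = -5, d = 12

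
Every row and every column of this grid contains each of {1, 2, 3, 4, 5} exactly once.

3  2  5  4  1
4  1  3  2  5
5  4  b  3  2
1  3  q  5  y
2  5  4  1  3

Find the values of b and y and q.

b = 1, y = 4, q = 2

Cell (4,5): column 5 already has {1, 2, 3, 5} → 4.
For row 4, column 3: row 4 already has {1, 3, 4, 5}; that leaves 2.
For row 3, column 3: row 3 already has {2, 3, 4, 5}; that leaves 1.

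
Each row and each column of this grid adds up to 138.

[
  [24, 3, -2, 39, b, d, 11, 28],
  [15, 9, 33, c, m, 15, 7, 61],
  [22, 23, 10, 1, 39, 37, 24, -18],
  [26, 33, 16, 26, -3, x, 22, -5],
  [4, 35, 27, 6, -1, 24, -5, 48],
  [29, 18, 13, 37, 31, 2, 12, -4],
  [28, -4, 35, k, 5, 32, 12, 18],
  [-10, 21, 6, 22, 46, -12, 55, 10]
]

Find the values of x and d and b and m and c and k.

Row 7 has 28 − 4 + 35 + 5 + 32 + 12 + 18 = 126; the blank must be 138 − 126 = 12.
Column 4 has 39 + 1 + 26 + 6 + 37 + 12 + 22 = 143; the blank must be 138 − 143 = -5.
Row 2 has 15 + 9 + 33 − 5 + 15 + 7 + 61 = 135; the blank must be 138 − 135 = 3.
Column 5 has 3 + 39 − 3 − 1 + 31 + 5 + 46 = 120; the blank must be 138 − 120 = 18.
Row 1 has 24 + 3 − 2 + 39 + 18 + 11 + 28 = 121; the blank must be 138 − 121 = 17.
Row 4 has 26 + 33 + 16 + 26 − 3 + 22 − 5 = 115; the blank must be 138 − 115 = 23.

x = 23, d = 17, b = 18, m = 3, c = -5, k = 12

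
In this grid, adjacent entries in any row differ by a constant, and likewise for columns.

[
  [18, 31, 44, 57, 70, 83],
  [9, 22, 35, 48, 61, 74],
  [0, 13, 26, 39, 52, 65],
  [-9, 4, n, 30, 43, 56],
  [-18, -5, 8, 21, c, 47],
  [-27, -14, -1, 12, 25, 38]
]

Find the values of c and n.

c = 34, n = 17

Along each row the entries change by 13 per step; down each column they change by -9.
Row 5: from -18 at column 1, stepping by 13 to column 5 gives 34.
Row 4: from -9 at column 1, stepping by 13 to column 3 gives 17.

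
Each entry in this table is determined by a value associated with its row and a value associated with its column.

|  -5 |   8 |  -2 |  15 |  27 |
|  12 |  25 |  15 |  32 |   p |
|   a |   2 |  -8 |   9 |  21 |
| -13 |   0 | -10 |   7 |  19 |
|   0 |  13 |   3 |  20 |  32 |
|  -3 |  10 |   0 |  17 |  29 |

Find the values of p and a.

p = 44, a = -11

The difference between any two rows is the same in every column — this is an addition table with the headers hidden.
Row 2 minus row 1 is 25 − 8 = 17, so its entry in column 5 is 27 + 17 = 44.
Row 3 minus row 1 is 2 − 8 = -6, so its entry in column 1 is -5 + (-6) = -11.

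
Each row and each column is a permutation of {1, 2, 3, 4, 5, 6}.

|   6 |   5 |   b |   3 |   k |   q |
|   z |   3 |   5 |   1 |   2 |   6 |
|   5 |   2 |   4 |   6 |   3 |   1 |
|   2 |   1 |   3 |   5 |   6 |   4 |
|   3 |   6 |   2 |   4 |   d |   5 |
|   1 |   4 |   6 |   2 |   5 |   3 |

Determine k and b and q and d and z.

At (row 5, col 5): row 5 already has {2, 3, 4, 5, 6}, so the value is 1.
At (row 1, col 5): column 5 already has {1, 2, 3, 5, 6}, so the value is 4.
Cell (1,3): column 3 already has {2, 3, 4, 5, 6} → 1.
Cell (1,6): row 1 already has {1, 3, 4, 5, 6} → 2.
Cell (2,1): row 2 already has {1, 2, 3, 5, 6} → 4.

k = 4, b = 1, q = 2, d = 1, z = 4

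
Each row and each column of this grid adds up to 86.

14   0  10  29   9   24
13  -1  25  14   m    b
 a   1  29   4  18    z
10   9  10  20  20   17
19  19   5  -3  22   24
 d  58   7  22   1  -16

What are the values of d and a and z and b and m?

Column 5: 9 + 18 + 20 + 22 + 1 = 70, so its missing entry is 86 − 70 = 16.
Row 2: 13 − 1 + 25 + 14 + 16 = 67, so its missing entry is 86 − 67 = 19.
Row 6: 58 + 7 + 22 + 1 − 16 = 72, so its missing entry is 86 − 72 = 14.
Column 1: 14 + 13 + 10 + 19 + 14 = 70, so its missing entry is 86 − 70 = 16.
Row 3: 16 + 1 + 29 + 4 + 18 = 68, so its missing entry is 86 − 68 = 18.

d = 14, a = 16, z = 18, b = 19, m = 16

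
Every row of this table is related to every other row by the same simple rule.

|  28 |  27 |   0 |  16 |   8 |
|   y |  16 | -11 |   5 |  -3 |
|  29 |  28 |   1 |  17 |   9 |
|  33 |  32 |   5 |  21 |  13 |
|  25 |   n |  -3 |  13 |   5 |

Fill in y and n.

The difference between any two rows is the same in every column — this is an addition table with the headers hidden.
Row 2 minus row 1 is -3 − 8 = -11, so its entry in column 1 is 28 + (-11) = 17.
Row 5 minus row 1 is 5 − 8 = -3, so its entry in column 2 is 27 + (-3) = 24.

y = 17, n = 24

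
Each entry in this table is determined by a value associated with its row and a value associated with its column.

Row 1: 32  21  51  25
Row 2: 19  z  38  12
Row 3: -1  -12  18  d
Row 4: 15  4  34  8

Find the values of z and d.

z = 8, d = -8

The difference between any two rows is the same in every column — this is an addition table with the headers hidden.
Row 2 minus row 1 is 19 − 32 = -13, so its entry in column 2 is 21 + (-13) = 8.
Row 3 minus row 1 is -1 − 32 = -33, so its entry in column 4 is 25 + (-33) = -8.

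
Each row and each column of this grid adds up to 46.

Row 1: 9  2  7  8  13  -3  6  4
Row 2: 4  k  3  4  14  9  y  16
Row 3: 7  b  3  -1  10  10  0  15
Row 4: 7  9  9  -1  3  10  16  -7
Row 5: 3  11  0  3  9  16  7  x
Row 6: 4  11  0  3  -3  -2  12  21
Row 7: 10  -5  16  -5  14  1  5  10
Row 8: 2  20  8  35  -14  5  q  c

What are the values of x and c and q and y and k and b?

x = -3, c = -10, q = 0, y = 0, k = -4, b = 2

Row 3: 7 + 3 − 1 + 10 + 10 + 0 + 15 = 44, so its missing entry is 46 − 44 = 2.
Column 2: 2 + 2 + 9 + 11 + 11 − 5 + 20 = 50, so its missing entry is 46 − 50 = -4.
Row 2: 4 − 4 + 3 + 4 + 14 + 9 + 16 = 46, so its missing entry is 46 − 46 = 0.
Column 7: 6 + 0 + 0 + 16 + 7 + 12 + 5 = 46, so its missing entry is 46 − 46 = 0.
Row 8: 2 + 20 + 8 + 35 − 14 + 5 + 0 = 56, so its missing entry is 46 − 56 = -10.
Row 5: 3 + 11 + 0 + 3 + 9 + 16 + 7 = 49, so its missing entry is 46 − 49 = -3.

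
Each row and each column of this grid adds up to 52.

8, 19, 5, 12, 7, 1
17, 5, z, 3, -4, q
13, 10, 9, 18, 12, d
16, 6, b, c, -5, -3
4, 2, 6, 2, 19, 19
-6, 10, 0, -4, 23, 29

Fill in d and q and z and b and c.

d = -10, q = 16, z = 15, b = 17, c = 21

Column 4 has 12 + 3 + 18 + 2 − 4 = 31; the blank must be 52 − 31 = 21.
Row 4 has 16 + 6 + 21 − 5 − 3 = 35; the blank must be 52 − 35 = 17.
Column 3 has 5 + 9 + 17 + 6 + 0 = 37; the blank must be 52 − 37 = 15.
Row 2 has 17 + 5 + 15 + 3 − 4 = 36; the blank must be 52 − 36 = 16.
Row 3 has 13 + 10 + 9 + 18 + 12 = 62; the blank must be 52 − 62 = -10.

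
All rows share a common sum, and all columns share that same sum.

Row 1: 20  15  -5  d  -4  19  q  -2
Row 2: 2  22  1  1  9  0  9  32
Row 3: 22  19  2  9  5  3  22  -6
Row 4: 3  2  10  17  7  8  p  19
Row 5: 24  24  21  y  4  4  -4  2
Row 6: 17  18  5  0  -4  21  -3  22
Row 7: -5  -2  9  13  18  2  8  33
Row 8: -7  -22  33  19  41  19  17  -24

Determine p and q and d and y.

Rows 2 and 3 both sum to 76, so that's the common total.
The known cells in row 5 total 75, leaving 76 − 75 = 1 for the blank.
The known cells in column 4 total 60, leaving 76 − 60 = 16 for the blank.
The known cells in row 1 total 59, leaving 76 − 59 = 17 for the blank.
The known cells in row 4 total 66, leaving 76 − 66 = 10 for the blank.

p = 10, q = 17, d = 16, y = 1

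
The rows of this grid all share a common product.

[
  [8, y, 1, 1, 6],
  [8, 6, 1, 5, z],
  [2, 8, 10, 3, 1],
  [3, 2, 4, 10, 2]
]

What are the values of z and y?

Rows 3 and 4 each multiply to 480, so every row has product 480.
Row 2: 8×6×1×5 = 240, so the missing entry is 480 ÷ 240 = 2.
Row 1: 8×1×1×6 = 48, so the missing entry is 480 ÷ 48 = 10.

z = 2, y = 10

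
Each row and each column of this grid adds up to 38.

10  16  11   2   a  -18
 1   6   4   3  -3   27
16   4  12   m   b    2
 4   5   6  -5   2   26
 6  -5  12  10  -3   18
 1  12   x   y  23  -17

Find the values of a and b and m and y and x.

a = 17, b = 2, m = 2, y = 26, x = -7

The known cells in row 1 total 21, leaving 38 − 21 = 17 for the blank.
The known cells in column 5 total 36, leaving 38 − 36 = 2 for the blank.
The known cells in row 3 total 36, leaving 38 − 36 = 2 for the blank.
The known cells in column 4 total 12, leaving 38 − 12 = 26 for the blank.
The known cells in row 6 total 45, leaving 38 − 45 = -7 for the blank.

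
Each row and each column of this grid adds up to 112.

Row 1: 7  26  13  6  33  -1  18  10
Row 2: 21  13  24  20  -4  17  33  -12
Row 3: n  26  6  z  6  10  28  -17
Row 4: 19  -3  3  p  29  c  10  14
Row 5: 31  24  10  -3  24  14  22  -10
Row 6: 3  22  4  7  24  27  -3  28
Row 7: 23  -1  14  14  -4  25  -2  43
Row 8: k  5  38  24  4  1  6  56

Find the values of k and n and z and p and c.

k = -22, n = 30, z = 23, p = 21, c = 19

Row 8 has 5 + 38 + 24 + 4 + 1 + 6 + 56 = 134; the blank must be 112 − 134 = -22.
Column 1 has 7 + 21 + 19 + 31 + 3 + 23 − 22 = 82; the blank must be 112 − 82 = 30.
Row 3 has 30 + 26 + 6 + 6 + 10 + 28 − 17 = 89; the blank must be 112 − 89 = 23.
Column 4 has 6 + 20 + 23 − 3 + 7 + 14 + 24 = 91; the blank must be 112 − 91 = 21.
Row 4 has 19 − 3 + 3 + 21 + 29 + 10 + 14 = 93; the blank must be 112 − 93 = 19.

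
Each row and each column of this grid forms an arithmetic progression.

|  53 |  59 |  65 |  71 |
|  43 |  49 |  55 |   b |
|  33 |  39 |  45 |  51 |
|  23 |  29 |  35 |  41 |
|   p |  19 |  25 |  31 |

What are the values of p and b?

Along each row the entries change by 6 per step; down each column they change by -10.
Row 5: from 19 at column 2, stepping by 6 to column 1 gives 13.
Row 2: from 43 at column 1, stepping by 6 to column 4 gives 61.

p = 13, b = 61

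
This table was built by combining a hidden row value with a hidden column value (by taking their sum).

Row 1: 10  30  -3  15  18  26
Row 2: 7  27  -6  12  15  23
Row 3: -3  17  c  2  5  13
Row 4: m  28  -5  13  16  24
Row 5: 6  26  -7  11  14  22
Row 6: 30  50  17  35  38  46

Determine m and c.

m = 8, c = -16

The difference between any two rows is the same in every column — this is an addition table with the headers hidden.
Row 4 minus row 1 is 13 − 15 = -2, so its entry in column 1 is 10 + (-2) = 8.
Row 3 minus row 1 is 2 − 15 = -13, so its entry in column 3 is -3 + (-13) = -16.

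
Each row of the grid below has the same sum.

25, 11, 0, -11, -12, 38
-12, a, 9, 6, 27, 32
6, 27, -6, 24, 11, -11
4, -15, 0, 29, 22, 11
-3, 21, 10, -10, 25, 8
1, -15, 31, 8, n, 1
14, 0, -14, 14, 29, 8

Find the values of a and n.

The complete rows each total 51.
Row 2 is missing 51 − 62 = -11 (since -12 + 9 + 6 + 27 + 32 = 62).
Row 6 is missing 51 − 26 = 25 (since 1 − 15 + 31 + 8 + 1 = 26).

a = -11, n = 25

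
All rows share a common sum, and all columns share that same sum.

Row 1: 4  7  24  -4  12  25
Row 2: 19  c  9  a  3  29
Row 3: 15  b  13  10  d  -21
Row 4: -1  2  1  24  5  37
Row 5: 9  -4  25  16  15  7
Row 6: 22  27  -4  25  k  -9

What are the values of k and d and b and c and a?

Rows 1 and 4 both sum to 68, so that's the common total.
The known cells in row 6 total 61, leaving 68 − 61 = 7 for the blank.
The known cells in column 5 total 42, leaving 68 − 42 = 26 for the blank.
The known cells in row 3 total 43, leaving 68 − 43 = 25 for the blank.
The known cells in column 2 total 57, leaving 68 − 57 = 11 for the blank.
The known cells in row 2 total 71, leaving 68 − 71 = -3 for the blank.

k = 7, d = 26, b = 25, c = 11, a = -3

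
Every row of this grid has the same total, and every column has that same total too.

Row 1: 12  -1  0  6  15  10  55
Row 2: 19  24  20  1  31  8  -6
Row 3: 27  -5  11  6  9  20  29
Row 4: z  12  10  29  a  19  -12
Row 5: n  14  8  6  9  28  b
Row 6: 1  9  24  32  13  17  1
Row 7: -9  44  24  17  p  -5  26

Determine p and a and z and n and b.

p = 0, a = 20, z = 19, n = 28, b = 4

Rows 1 and 2 both sum to 97, so that's the common total.
Column 7: 55 − 6 + 29 − 12 + 1 + 26 = 93, so its missing entry is 97 − 93 = 4.
Row 5: 14 + 8 + 6 + 9 + 28 + 4 = 69, so its missing entry is 97 − 69 = 28.
Row 7: -9 + 44 + 24 + 17 − 5 + 26 = 97, so its missing entry is 97 − 97 = 0.
Column 5: 15 + 31 + 9 + 9 + 13 + 0 = 77, so its missing entry is 97 − 77 = 20.
Row 4: 12 + 10 + 29 + 20 + 19 − 12 = 78, so its missing entry is 97 − 78 = 19.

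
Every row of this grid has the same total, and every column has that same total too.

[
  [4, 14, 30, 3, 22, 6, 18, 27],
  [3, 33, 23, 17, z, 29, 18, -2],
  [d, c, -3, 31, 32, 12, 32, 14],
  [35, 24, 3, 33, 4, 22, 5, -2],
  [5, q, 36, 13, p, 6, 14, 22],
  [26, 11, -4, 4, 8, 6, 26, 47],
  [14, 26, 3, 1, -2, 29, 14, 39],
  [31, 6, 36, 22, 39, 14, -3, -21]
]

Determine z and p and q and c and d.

z = 3, p = 18, q = 10, c = 0, d = 6

Rows 1 and 4 both sum to 124, so that's the common total.
Column 1 has 4 + 3 + 35 + 5 + 26 + 14 + 31 = 118; the blank must be 124 − 118 = 6.
Row 3 has 6 − 3 + 31 + 32 + 12 + 32 + 14 = 124; the blank must be 124 − 124 = 0.
Row 2 has 3 + 33 + 23 + 17 + 29 + 18 − 2 = 121; the blank must be 124 − 121 = 3.
Column 5 has 22 + 3 + 32 + 4 + 8 − 2 + 39 = 106; the blank must be 124 − 106 = 18.
Row 5 has 5 + 36 + 13 + 18 + 6 + 14 + 22 = 114; the blank must be 124 − 114 = 10.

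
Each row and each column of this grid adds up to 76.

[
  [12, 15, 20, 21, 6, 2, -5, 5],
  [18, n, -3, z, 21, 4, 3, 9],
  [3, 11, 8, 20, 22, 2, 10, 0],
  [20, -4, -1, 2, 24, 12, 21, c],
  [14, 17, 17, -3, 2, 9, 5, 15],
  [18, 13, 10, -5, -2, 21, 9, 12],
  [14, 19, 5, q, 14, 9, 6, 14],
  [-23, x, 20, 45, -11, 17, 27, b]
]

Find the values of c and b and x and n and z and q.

c = 2, b = 19, x = -18, n = 23, z = 1, q = -5

The known cells in row 4 total 74, leaving 76 − 74 = 2 for the blank.
The known cells in column 8 total 57, leaving 76 − 57 = 19 for the blank.
The known cells in row 8 total 94, leaving 76 − 94 = -18 for the blank.
The known cells in column 2 total 53, leaving 76 − 53 = 23 for the blank.
The known cells in row 7 total 81, leaving 76 − 81 = -5 for the blank.
The known cells in row 2 total 75, leaving 76 − 75 = 1 for the blank.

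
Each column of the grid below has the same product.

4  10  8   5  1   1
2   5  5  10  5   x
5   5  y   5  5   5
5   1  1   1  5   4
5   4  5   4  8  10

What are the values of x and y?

Columns 4 and 5 each multiply to 1000, so every column has product 1000.
Column 6: 1×5×4×10 = 200, so the missing entry is 1000 ÷ 200 = 5.
Column 3: 8×5×1×5 = 200, so the missing entry is 1000 ÷ 200 = 5.

x = 5, y = 5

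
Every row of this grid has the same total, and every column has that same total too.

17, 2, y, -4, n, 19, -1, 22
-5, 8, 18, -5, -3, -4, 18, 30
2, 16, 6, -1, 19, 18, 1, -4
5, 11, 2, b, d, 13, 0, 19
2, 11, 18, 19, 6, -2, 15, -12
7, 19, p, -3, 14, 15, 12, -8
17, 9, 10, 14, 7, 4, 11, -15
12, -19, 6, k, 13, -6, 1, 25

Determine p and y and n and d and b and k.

Rows 2 and 3 both sum to 57, so that's the common total.
Row 8: 12 − 19 + 6 + 13 − 6 + 1 + 25 = 32, so its missing entry is 57 − 32 = 25.
Column 4: -4 − 5 − 1 + 19 − 3 + 14 + 25 = 45, so its missing entry is 57 − 45 = 12.
Row 4: 5 + 11 + 2 + 12 + 13 + 0 + 19 = 62, so its missing entry is 57 − 62 = -5.
Column 5: -3 + 19 − 5 + 6 + 14 + 7 + 13 = 51, so its missing entry is 57 − 51 = 6.
Row 1: 17 + 2 − 4 + 6 + 19 − 1 + 22 = 61, so its missing entry is 57 − 61 = -4.
Row 6: 7 + 19 − 3 + 14 + 15 + 12 − 8 = 56, so its missing entry is 57 − 56 = 1.

p = 1, y = -4, n = 6, d = -5, b = 12, k = 25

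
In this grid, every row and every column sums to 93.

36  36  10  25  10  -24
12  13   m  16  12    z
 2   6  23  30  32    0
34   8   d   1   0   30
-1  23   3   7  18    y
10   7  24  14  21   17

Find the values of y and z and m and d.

y = 43, z = 27, m = 13, d = 20

Row 5: -1 + 23 + 3 + 7 + 18 = 50, so its missing entry is 93 − 50 = 43.
Row 4: 34 + 8 + 1 + 0 + 30 = 73, so its missing entry is 93 − 73 = 20.
Column 3: 10 + 23 + 20 + 3 + 24 = 80, so its missing entry is 93 − 80 = 13.
Row 2: 12 + 13 + 13 + 16 + 12 = 66, so its missing entry is 93 − 66 = 27.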